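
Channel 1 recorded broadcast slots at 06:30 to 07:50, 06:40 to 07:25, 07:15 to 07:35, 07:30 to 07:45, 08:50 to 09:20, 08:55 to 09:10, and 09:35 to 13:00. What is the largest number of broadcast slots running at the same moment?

3

At 07:15, 3 of the intervals are simultaneously active.
No point has more.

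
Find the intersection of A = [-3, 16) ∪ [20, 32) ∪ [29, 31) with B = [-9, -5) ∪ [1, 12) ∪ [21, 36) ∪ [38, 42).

Merge the first list: [-3, 16), [20, 32).
[-3, 16) meets the second set on [1, 12).
[20, 32) meets the second set on [21, 32).

[1, 12) ∪ [21, 32)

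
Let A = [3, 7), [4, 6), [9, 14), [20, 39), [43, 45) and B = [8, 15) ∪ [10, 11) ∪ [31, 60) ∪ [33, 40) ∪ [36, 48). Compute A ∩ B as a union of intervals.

[9, 14) ∪ [31, 39) ∪ [43, 45)

A, merged: [3, 7), [9, 14), [20, 39), [43, 45).
B, merged: [8, 15), [31, 60).
[3, 7): no overlap with the second set.
[9, 14) meets the second set on [9, 14).
[20, 39) meets the second set on [31, 39).
[43, 45) meets the second set on [43, 45).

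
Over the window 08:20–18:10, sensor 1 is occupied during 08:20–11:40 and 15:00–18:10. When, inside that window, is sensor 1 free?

11:40–15:00

The merged coverage is 08:20–11:40, 15:00–18:10.
Gaps within 08:20–18:10: 11:40–15:00.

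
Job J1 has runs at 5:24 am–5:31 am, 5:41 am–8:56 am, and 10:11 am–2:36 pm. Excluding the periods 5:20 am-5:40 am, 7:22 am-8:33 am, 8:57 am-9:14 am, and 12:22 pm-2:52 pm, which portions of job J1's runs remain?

5:41 am–7:22 am, 8:33 am–8:56 am, 10:11 am–12:22 pm

5:24 am–5:31 am: entirely removed.
5:41 am–8:56 am \ B = 5:41 am–7:22 am, 8:33 am–8:56 am.
10:11 am–2:36 pm \ B = 10:11 am–12:22 pm.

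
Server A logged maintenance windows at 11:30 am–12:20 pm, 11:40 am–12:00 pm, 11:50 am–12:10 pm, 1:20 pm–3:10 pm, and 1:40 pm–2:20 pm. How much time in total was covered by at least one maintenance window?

Merged: 11:30 am-12:20 pm, 1:20 pm-3:10 pm.
Lengths: 50 min + 1 h 50 min = 2 h 40 min.

2 h 40 min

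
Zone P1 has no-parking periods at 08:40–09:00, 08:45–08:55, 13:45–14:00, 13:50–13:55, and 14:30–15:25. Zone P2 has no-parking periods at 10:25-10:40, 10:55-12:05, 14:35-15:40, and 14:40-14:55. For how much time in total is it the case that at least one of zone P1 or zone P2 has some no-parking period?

A, merged: 08:40-09:00, 13:45-14:00, 14:30-15:25.
B, merged: 10:25-10:40, 10:55-12:05, 14:35-15:40.
A ∪ B = 08:40-09:00, 10:25-10:40, 10:55-12:05, 13:45-14:00, 14:30-15:40.
Total: 20 min + 15 min + 1 h 10 min + 15 min + 1 h 10 min = 3 h 10 min.

3 h 10 min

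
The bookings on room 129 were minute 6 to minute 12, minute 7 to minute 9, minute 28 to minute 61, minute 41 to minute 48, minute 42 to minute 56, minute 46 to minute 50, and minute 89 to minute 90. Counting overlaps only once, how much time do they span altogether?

Merged: minute 6 to minute 12, minute 28 to minute 61, minute 89 to minute 90.
Lengths: 6 minutes + 33 minutes + 1 minute = 40 minutes.

40 minutes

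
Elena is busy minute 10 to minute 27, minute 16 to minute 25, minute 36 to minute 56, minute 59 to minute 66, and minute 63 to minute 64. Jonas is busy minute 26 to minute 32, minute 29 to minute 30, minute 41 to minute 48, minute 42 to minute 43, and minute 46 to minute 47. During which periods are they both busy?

A, merged: minute 10 to minute 27, minute 36 to minute 56, minute 59 to minute 66.
B, merged: minute 26 to minute 32, minute 41 to minute 48.
minute 10 to minute 27 ∩ B → minute 26 to minute 27.
minute 36 to minute 56 ∩ B → minute 41 to minute 48.
minute 59 to minute 66 meets no B interval.

minute 26 to minute 27, minute 41 to minute 48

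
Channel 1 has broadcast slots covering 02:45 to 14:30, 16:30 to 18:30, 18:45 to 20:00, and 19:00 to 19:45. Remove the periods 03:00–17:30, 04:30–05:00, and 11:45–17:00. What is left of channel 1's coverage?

Merge the first list: 02:45–14:30, 16:30–18:30, 18:45–20:00.
Merge the second list: 03:00–17:30.
02:45–14:30 with B removed leaves 02:45–03:00.
16:30–18:30 with B removed leaves 17:30–18:30.
18:45–20:00 is untouched.

02:45–03:00, 17:30–18:30, 18:45–20:00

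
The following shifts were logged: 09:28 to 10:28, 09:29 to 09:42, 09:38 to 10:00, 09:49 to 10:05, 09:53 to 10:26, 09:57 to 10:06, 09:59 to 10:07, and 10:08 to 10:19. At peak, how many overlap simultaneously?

6

Sweep endpoints in order; track running count of active intervals.
Peak of 6 reached at 09:59.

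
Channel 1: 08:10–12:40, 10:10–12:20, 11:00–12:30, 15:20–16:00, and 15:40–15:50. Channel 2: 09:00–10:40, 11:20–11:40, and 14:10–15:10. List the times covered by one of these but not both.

08:10-09:00, 10:40-11:20, 11:40-12:40, 14:10-15:10, 15:20-16:00

Merge the first list: 08:10-12:40, 15:20-16:00.
Only in the first: 08:10-09:00, 10:40-11:20, 11:40-12:40, 15:20-16:00.
Only in the second: 14:10-15:10.
Together these are the periods covered by exactly one.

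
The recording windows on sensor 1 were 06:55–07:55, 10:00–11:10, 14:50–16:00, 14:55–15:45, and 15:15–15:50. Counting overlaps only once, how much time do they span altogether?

Merged: 06:55–07:55, 10:00–11:10, 14:50–16:00.
Lengths: 1 h + 1 h 10 min + 1 h 10 min = 3 h 20 min.

3 h 20 min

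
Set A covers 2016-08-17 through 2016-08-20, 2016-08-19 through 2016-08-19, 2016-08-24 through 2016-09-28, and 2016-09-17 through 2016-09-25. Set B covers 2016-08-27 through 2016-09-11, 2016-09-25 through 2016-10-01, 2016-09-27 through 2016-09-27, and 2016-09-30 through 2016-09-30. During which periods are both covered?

First set merges to 2016-08-17 through 2016-08-20, 2016-08-24 through 2016-09-28.
Second set merges to 2016-08-27 through 2016-09-11, 2016-09-25 through 2016-10-01.
2016-08-17 through 2016-08-20 meets no B interval.
2016-08-24 through 2016-09-28 ∩ B → 2016-08-27 through 2016-09-11, 2016-09-25 through 2016-09-28.

2016-08-27 through 2016-09-11, 2016-09-25 through 2016-09-28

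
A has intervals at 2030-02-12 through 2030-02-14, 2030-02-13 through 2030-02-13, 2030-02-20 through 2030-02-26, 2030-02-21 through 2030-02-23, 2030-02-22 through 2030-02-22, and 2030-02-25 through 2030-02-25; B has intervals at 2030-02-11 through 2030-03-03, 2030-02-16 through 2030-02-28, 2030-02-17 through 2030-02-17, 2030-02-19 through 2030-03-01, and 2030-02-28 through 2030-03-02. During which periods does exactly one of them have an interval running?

2030-02-11 through 2030-02-11, 2030-02-15 through 2030-02-19, 2030-02-27 through 2030-03-03

A, merged: 2030-02-12 through 2030-02-14, 2030-02-20 through 2030-02-26.
B, merged: 2030-02-11 through 2030-03-03.
Only in the first: none.
Only in the second: 2030-02-11 through 2030-02-11, 2030-02-15 through 2030-02-19, 2030-02-27 through 2030-03-03.
Together these are the periods covered by exactly one.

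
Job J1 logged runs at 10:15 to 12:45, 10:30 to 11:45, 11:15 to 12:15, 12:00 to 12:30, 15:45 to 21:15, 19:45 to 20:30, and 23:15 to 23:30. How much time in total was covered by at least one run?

Merged: 10:15-12:45, 15:45-21:15, 23:15-23:30.
Lengths: 2 h 30 min + 5 h 30 min + 15 min = 8 h 15 min.

8 h 15 min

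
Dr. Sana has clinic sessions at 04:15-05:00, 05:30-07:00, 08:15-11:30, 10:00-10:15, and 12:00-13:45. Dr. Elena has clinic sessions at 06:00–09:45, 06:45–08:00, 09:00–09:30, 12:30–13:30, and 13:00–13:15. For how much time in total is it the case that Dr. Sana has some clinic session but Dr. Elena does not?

A, merged: 04:15-05:00, 05:30-07:00, 08:15-11:30, 12:00-13:45.
B, merged: 06:00-09:45, 12:30-13:30.
A \ B = 04:15-05:00, 05:30-06:00, 09:45-11:30, 12:00-12:30, 13:30-13:45.
Total: 45 min + 30 min + 1 h 45 min + 30 min + 15 min = 3 h 45 min.

3 h 45 min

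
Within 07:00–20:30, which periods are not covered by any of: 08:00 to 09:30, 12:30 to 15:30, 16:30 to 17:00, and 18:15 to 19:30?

07:00–08:00, 09:30–12:30, 15:30–16:30, 17:00–18:15, 19:30–20:30

After merging, the occupied span is 08:00–09:30, 12:30–15:30, 16:30–17:00, 18:15–19:30.
Gaps within 07:00–20:30: 07:00–08:00, 09:30–12:30, 15:30–16:30, 17:00–18:15, 19:30–20:30.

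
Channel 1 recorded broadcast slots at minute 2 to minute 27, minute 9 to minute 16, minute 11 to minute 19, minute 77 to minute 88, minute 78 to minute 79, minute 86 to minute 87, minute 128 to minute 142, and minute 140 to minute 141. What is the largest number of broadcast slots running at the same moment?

Walk the sorted start/end points keeping a running depth.
The depth first hits 3 at minute 11.

3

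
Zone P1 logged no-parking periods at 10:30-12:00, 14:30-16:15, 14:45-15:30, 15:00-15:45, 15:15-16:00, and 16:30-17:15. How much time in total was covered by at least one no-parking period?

4 h

Merged: 10:30-12:00, 14:30-16:15, 16:30-17:15.
Lengths: 1 h 30 min + 1 h 45 min + 45 min = 4 h.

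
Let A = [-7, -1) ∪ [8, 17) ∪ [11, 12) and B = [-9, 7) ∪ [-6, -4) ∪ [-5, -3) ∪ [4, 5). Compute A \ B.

First set merges to [-7, -1), [8, 17).
Second set merges to [-9, 7).
[-7, -1): fully covered by B → removed.
[8, 17): no B overlap → unchanged.

[8, 17)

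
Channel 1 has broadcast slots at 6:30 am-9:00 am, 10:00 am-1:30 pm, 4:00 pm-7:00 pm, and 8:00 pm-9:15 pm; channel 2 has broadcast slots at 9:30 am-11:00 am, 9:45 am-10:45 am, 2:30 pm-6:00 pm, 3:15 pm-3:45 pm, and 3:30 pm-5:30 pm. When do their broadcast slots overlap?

B, merged: 9:30 am–11:00 am, 2:30 pm–6:00 pm.
6:30 am–9:00 am meets no B interval.
10:00 am–1:30 pm ∩ B → 10:00 am–11:00 am.
4:00 pm–7:00 pm ∩ B → 4:00 pm–6:00 pm.
8:00 pm–9:15 pm meets no B interval.

10:00 am–11:00 am, 4:00 pm–6:00 pm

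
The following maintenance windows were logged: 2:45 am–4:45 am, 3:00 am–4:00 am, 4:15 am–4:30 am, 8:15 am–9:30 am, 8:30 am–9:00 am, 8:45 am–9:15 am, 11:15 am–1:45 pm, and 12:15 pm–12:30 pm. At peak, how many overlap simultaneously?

Sweep endpoints in order; track running count of active intervals.
Peak of 3 reached at 8:45 am.

3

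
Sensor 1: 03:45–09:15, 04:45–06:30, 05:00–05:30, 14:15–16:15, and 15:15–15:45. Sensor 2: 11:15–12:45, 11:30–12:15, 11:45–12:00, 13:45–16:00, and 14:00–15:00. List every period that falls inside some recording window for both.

14:15-16:00

Merge the first list: 03:45-09:15, 14:15-16:15.
Merge the second list: 11:15-12:45, 13:45-16:00.
03:45-09:15 meets no B interval.
14:15-16:15 ∩ B → 14:15-16:00.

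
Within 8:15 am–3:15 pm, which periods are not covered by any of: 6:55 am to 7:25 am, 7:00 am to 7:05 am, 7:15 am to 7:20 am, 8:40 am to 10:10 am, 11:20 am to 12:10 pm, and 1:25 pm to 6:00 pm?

8:15 am–8:40 am, 10:10 am–11:20 am, 12:10 pm–1:25 pm

After merging, the occupied span is 6:55 am–7:25 am, 8:40 am–10:10 am, 11:20 am–12:10 pm, 1:25 pm–6:00 pm.
Gaps within 8:15 am–3:15 pm: 8:15 am–8:40 am, 10:10 am–11:20 am, 12:10 pm–1:25 pm.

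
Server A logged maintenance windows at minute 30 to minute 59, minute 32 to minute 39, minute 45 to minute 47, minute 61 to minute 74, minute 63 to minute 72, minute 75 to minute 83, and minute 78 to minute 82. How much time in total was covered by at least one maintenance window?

50 minutes

Merged: minute 30 to minute 59, minute 61 to minute 74, minute 75 to minute 83.
Lengths: 29 minutes + 13 minutes + 8 minutes = 50 minutes.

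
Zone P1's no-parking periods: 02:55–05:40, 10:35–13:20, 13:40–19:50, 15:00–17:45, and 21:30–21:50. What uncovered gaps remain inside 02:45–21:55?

02:45-02:55, 05:40-10:35, 13:20-13:40, 19:50-21:30, 21:50-21:55

The merged coverage is 02:55-05:40, 10:35-13:20, 13:40-19:50, 21:30-21:50.
Gaps within 02:45-21:55: 02:45-02:55, 05:40-10:35, 13:20-13:40, 19:50-21:30, 21:50-21:55.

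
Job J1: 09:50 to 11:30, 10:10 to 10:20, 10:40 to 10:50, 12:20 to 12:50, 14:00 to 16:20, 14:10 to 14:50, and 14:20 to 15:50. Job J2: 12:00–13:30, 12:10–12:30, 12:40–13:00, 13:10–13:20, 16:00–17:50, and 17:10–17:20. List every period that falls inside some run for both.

12:20–12:50, 16:00–16:20

A, merged: 09:50–11:30, 12:20–12:50, 14:00–16:20.
B, merged: 12:00–13:30, 16:00–17:50.
09:50–11:30: no overlap with the second set.
12:20–12:50 meets the second set on 12:20–12:50.
14:00–16:20 meets the second set on 16:00–16:20.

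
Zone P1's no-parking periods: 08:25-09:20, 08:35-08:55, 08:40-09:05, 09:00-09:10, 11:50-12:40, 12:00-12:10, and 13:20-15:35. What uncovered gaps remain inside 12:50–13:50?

12:50–13:20

The merged coverage is 08:25–09:20, 11:50–12:40, 13:20–15:35.
Uncovered inside 12:50–13:50: 12:50–13:20.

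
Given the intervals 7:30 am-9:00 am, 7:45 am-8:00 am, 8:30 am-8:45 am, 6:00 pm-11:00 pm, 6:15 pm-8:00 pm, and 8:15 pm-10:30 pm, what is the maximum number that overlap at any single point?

Walk the sorted start/end points keeping a running depth.
The depth first hits 2 at 7:45 am.

2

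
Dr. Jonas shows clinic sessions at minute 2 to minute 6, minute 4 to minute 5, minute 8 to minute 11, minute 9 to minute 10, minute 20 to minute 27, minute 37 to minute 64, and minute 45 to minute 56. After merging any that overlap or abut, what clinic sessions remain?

minute 2 to minute 6, minute 8 to minute 11, minute 20 to minute 27, minute 37 to minute 64

minute 4 to minute 5 overlaps/touches minute 2 to minute 6 → extend to minute 2 to minute 6.
minute 8 to minute 11 is disjoint → start new block.
minute 9 to minute 10 overlaps/touches minute 8 to minute 11 → extend to minute 8 to minute 11.
minute 20 to minute 27 is disjoint → start new block.
minute 37 to minute 64 is disjoint → start new block.
minute 45 to minute 56 overlaps/touches minute 37 to minute 64 → extend to minute 37 to minute 64.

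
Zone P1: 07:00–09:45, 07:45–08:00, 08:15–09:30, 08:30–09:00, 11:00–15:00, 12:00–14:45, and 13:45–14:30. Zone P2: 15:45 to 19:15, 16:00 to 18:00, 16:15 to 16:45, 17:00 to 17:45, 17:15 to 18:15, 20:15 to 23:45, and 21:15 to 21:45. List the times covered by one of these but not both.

07:00–09:45, 11:00–15:00, 15:45–19:15, 20:15–23:45

Merge the first list: 07:00–09:45, 11:00–15:00.
Merge the second list: 15:45–19:15, 20:15–23:45.
A but not B: 07:00–09:45, 11:00–15:00.
B but not A: 15:45–19:15, 20:15–23:45.
Combining gives A △ B.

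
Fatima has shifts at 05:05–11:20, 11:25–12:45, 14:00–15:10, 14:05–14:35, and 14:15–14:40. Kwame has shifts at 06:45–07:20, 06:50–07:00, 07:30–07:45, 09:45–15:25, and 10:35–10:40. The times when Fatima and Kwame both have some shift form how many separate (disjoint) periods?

Merge the first list: 05:05–11:20, 11:25–12:45, 14:00–15:10.
Merge the second list: 06:45–07:20, 07:30–07:45, 09:45–15:25.
A ∩ B = 06:45–07:20, 07:30–07:45, 09:45–11:20, 11:25–12:45, 14:00–15:10.
That is 5 disjoint pieces.

5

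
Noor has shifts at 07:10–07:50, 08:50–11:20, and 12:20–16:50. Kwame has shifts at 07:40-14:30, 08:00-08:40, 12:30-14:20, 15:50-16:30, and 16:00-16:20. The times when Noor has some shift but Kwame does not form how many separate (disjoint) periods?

B, merged: 07:40–14:30, 15:50–16:30.
A \ B = 07:10–07:40, 14:30–15:50, 16:30–16:50.
That is 3 disjoint pieces.

3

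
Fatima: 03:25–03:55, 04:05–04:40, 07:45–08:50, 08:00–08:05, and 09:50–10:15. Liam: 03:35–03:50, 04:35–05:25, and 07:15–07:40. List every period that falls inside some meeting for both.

Merge the first list: 03:25–03:55, 04:05–04:40, 07:45–08:50, 09:50–10:15.
03:25–03:55 ∩ B → 03:35–03:50.
04:05–04:40 ∩ B → 04:35–04:40.
07:45–08:50 meets no B interval.
09:50–10:15 meets no B interval.

03:35–03:50, 04:35–04:40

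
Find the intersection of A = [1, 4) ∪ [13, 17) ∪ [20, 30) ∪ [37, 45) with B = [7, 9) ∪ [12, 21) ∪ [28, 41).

[13, 17) ∪ [20, 21) ∪ [28, 30) ∪ [37, 41)

[1, 4) meets no B interval.
[13, 17) ∩ B → [13, 17).
[20, 30) ∩ B → [20, 21), [28, 30).
[37, 45) ∩ B → [37, 41).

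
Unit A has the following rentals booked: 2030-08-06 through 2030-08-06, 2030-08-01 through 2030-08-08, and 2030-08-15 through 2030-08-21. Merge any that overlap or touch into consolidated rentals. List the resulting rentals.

Sort by start: 2030-08-01 through 2030-08-08, 2030-08-06 through 2030-08-06, 2030-08-15 through 2030-08-21.
2030-08-06 through 2030-08-06 overlaps/touches 2030-08-01 through 2030-08-08 → extend to 2030-08-01 through 2030-08-08.
2030-08-15 through 2030-08-21 is disjoint → start new block.

2030-08-01 through 2030-08-08, 2030-08-15 through 2030-08-21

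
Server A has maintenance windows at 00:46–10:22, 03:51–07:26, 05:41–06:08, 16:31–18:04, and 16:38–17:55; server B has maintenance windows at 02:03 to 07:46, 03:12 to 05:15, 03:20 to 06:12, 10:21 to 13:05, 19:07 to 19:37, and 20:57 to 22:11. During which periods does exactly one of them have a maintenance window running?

00:46–02:03, 07:46–10:21, 10:22–13:05, 16:31–18:04, 19:07–19:37, 20:57–22:11

Merge the first list: 00:46–10:22, 16:31–18:04.
Merge the second list: 02:03–07:46, 10:21–13:05, 19:07–19:37, 20:57–22:11.
Only in the first: 00:46–02:03, 07:46–10:21, 16:31–18:04.
Only in the second: 10:22–13:05, 19:07–19:37, 20:57–22:11.
Together these are the periods covered by exactly one.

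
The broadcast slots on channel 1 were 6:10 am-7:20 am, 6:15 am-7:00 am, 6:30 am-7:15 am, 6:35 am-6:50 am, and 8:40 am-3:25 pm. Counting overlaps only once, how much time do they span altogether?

Merged: 6:10 am–7:20 am, 8:40 am–3:25 pm.
Lengths: 1 h 10 min + 6 h 45 min = 7 h 55 min.

7 h 55 min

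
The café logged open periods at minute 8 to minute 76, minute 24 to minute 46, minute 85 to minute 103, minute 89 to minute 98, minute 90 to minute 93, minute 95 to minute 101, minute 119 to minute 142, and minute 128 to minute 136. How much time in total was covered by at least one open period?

109 minutes

Merged: minute 8 to minute 76, minute 85 to minute 103, minute 119 to minute 142.
Lengths: 68 minutes + 18 minutes + 23 minutes = 109 minutes.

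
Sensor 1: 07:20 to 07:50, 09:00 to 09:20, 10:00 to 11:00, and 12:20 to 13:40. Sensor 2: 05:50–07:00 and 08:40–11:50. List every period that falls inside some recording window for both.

07:20–07:50 meets no B interval.
09:00–09:20 ∩ B → 09:00–09:20.
10:00–11:00 ∩ B → 10:00–11:00.
12:20–13:40 meets no B interval.

09:00–09:20, 10:00–11:00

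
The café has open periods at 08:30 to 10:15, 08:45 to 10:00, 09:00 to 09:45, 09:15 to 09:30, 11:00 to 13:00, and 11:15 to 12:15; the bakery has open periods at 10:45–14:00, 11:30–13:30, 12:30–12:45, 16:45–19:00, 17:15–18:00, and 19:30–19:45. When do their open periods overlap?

11:00–13:00

First set merges to 08:30–10:15, 11:00–13:00.
Second set merges to 10:45–14:00, 16:45–19:00, 19:30–19:45.
08:30–10:15 falls entirely outside B.
11:00–13:00 overlaps B on 11:00–13:00.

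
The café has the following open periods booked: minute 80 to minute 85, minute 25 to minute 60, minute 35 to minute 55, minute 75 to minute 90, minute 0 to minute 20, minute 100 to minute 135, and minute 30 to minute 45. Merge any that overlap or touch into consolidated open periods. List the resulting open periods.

Sort by start: minute 0 to minute 20, minute 25 to minute 60, minute 30 to minute 45, minute 35 to minute 55, minute 75 to minute 90, minute 80 to minute 85, minute 100 to minute 135.
minute 25 to minute 60 is disjoint → start new block.
minute 30 to minute 45 overlaps/touches minute 25 to minute 60 → extend to minute 25 to minute 60.
minute 35 to minute 55 overlaps/touches minute 25 to minute 60 → extend to minute 25 to minute 60.
minute 75 to minute 90 is disjoint → start new block.
minute 80 to minute 85 overlaps/touches minute 75 to minute 90 → extend to minute 75 to minute 90.
minute 100 to minute 135 is disjoint → start new block.

minute 0 to minute 20, minute 25 to minute 60, minute 75 to minute 90, minute 100 to minute 135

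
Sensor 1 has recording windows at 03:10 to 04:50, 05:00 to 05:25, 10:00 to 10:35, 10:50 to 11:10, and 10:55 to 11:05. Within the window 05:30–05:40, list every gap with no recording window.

After merging, the occupied span is 03:10–04:50, 05:00–05:25, 10:00–10:35, 10:50–11:10.
Complement within 05:30–05:40: 05:30–05:40.

05:30–05:40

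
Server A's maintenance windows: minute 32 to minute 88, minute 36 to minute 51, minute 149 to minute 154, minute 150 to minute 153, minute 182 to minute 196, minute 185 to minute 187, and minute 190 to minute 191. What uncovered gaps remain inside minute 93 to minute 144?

minute 93 to minute 144

The merged coverage is minute 32 to minute 88, minute 149 to minute 154, minute 182 to minute 196.
Complement within minute 93 to minute 144: minute 93 to minute 144.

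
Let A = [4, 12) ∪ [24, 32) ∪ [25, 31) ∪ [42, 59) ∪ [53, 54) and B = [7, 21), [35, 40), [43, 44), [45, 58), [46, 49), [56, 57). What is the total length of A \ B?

Merge the first list: [4, 12), [24, 32), [42, 59).
Merge the second list: [7, 21), [35, 40), [43, 44), [45, 58).
A \ B = [4, 7), [24, 32), [42, 43), [44, 45), [58, 59).
Total: 3 + 8 + 1 + 1 + 1 = 14.

14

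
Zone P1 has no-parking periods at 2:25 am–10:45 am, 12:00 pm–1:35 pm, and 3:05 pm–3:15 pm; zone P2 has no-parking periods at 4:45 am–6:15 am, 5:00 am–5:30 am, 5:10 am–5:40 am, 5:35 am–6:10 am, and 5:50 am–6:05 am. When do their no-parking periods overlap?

Merge the second list: 4:45 am-6:15 am.
2:25 am-10:45 am overlaps B on 4:45 am-6:15 am.
12:00 pm-1:35 pm falls entirely outside B.
3:05 pm-3:15 pm falls entirely outside B.

4:45 am-6:15 am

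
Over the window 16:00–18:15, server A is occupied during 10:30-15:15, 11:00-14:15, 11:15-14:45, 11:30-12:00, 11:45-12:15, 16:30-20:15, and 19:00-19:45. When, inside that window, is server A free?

Covered (merged): 10:30-15:15, 16:30-20:15.
Complement within 16:00-18:15: 16:00-16:30.

16:00-16:30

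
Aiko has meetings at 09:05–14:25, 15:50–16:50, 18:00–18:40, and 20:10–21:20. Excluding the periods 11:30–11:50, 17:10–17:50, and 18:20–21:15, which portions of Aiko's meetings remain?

09:05-11:30, 11:50-14:25, 15:50-16:50, 18:00-18:20, 21:15-21:20

09:05-14:25 with B removed leaves 09:05-11:30, 11:50-14:25.
15:50-16:50 is untouched.
18:00-18:40 with B removed leaves 18:00-18:20.
20:10-21:20 with B removed leaves 21:15-21:20.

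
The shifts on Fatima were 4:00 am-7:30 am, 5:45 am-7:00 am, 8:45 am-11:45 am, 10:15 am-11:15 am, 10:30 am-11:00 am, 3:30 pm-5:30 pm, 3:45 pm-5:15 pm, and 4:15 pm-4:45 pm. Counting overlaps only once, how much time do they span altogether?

Merged: 4:00 am-7:30 am, 8:45 am-11:45 am, 3:30 pm-5:30 pm.
Lengths: 3 h 30 min + 3 h + 2 h = 8 h 30 min.

8 h 30 min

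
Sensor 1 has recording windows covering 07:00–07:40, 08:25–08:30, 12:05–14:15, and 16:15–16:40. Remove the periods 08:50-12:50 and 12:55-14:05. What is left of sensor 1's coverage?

07:00–07:40, 08:25–08:30, 12:50–12:55, 14:05–14:15, 16:15–16:40

07:00–07:40: no B overlap → unchanged.
08:25–08:30: no B overlap → unchanged.
12:05–14:15 minus B → 12:50–12:55, 14:05–14:15.
16:15–16:40: no B overlap → unchanged.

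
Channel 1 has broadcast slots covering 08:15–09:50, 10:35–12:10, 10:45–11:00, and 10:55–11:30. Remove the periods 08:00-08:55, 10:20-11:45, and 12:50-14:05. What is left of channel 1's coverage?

Merge the first list: 08:15–09:50, 10:35–12:10.
08:15–09:50 \ B = 08:55–09:50.
10:35–12:10 \ B = 11:45–12:10.

08:55–09:50, 11:45–12:10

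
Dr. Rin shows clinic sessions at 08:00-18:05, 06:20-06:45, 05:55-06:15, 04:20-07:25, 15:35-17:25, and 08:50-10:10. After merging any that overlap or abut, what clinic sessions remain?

Sort by start: 04:20–07:25, 05:55–06:15, 06:20–06:45, 08:00–18:05, 08:50–10:10, 15:35–17:25.
05:55–06:15 overlaps/touches 04:20–07:25 → extend to 04:20–07:25.
06:20–06:45 overlaps/touches 04:20–07:25 → extend to 04:20–07:25.
08:00–18:05 is disjoint → start new block.
08:50–10:10 overlaps/touches 08:00–18:05 → extend to 08:00–18:05.
15:35–17:25 overlaps/touches 08:00–18:05 → extend to 08:00–18:05.

04:20–07:25, 08:00–18:05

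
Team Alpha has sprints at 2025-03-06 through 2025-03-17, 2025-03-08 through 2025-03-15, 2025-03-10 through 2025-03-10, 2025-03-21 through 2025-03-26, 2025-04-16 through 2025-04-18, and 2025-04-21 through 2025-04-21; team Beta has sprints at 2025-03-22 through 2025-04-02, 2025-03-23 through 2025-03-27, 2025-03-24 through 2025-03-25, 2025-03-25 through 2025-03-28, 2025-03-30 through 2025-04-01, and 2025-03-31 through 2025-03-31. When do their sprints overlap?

Merge the first list: 2025-03-06 through 2025-03-17, 2025-03-21 through 2025-03-26, 2025-04-16 through 2025-04-18, 2025-04-21 through 2025-04-21.
Merge the second list: 2025-03-22 through 2025-04-02.
2025-03-06 through 2025-03-17 falls entirely outside B.
2025-03-21 through 2025-03-26 overlaps B on 2025-03-22 through 2025-03-26.
2025-04-16 through 2025-04-18 falls entirely outside B.
2025-04-21 through 2025-04-21 falls entirely outside B.

2025-03-22 through 2025-03-26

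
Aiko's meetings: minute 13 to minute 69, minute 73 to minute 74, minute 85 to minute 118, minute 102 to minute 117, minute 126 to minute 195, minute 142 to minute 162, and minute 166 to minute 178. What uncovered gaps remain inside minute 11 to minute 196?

The merged coverage is minute 13 to minute 69, minute 73 to minute 74, minute 85 to minute 118, minute 126 to minute 195.
Gaps within minute 11 to minute 196: minute 11 to minute 13, minute 69 to minute 73, minute 74 to minute 85, minute 118 to minute 126, minute 195 to minute 196.

minute 11 to minute 13, minute 69 to minute 73, minute 74 to minute 85, minute 118 to minute 126, minute 195 to minute 196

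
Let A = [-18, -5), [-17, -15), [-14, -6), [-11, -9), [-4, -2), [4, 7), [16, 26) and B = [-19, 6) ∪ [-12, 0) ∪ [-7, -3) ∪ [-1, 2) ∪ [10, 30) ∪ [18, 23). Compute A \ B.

[6, 7)

Merge the first list: [-18, -5), [-4, -2), [4, 7), [16, 26).
Merge the second list: [-19, 6), [10, 30).
[-18, -5) lies entirely inside B → drops out.
[-4, -2) lies entirely inside B → drops out.
[4, 7) with B removed leaves [6, 7).
[16, 26) lies entirely inside B → drops out.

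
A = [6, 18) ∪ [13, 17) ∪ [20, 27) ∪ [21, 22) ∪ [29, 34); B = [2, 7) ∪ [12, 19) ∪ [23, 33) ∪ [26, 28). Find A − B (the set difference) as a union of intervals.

First set merges to [6, 18), [20, 27), [29, 34).
Second set merges to [2, 7), [12, 19), [23, 33).
[6, 18) with B removed leaves [7, 12).
[20, 27) with B removed leaves [20, 23).
[29, 34) with B removed leaves [33, 34).

[7, 12) ∪ [20, 23) ∪ [33, 34)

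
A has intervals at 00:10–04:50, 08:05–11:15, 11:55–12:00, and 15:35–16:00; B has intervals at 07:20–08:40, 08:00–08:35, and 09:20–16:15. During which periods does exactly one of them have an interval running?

00:10-04:50, 07:20-08:05, 08:40-09:20, 11:15-11:55, 12:00-15:35, 16:00-16:15

Second set merges to 07:20-08:40, 09:20-16:15.
Only in the first: 00:10-04:50, 08:40-09:20.
Only in the second: 07:20-08:05, 11:15-11:55, 12:00-15:35, 16:00-16:15.
Together these are the periods covered by exactly one.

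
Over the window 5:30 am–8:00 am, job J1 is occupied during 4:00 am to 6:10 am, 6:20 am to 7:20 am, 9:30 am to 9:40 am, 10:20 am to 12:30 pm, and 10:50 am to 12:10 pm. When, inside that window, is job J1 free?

6:10 am–6:20 am, 7:20 am–8:00 am

The merged coverage is 4:00 am–6:10 am, 6:20 am–7:20 am, 9:30 am–9:40 am, 10:20 am–12:30 pm.
Gaps within 5:30 am–8:00 am: 6:10 am–6:20 am, 7:20 am–8:00 am.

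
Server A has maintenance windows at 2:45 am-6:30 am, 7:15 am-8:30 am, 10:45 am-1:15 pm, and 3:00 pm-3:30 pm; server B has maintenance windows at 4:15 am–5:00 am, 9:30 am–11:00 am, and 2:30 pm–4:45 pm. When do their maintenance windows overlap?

2:45 am-6:30 am overlaps B on 4:15 am-5:00 am.
7:15 am-8:30 am falls entirely outside B.
10:45 am-1:15 pm overlaps B on 10:45 am-11:00 am.
3:00 pm-3:30 pm overlaps B on 3:00 pm-3:30 pm.

4:15 am-5:00 am, 10:45 am-11:00 am, 3:00 pm-3:30 pm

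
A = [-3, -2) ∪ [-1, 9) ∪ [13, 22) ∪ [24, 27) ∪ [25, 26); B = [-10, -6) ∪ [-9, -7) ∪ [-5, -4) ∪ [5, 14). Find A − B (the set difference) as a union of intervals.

A, merged: [-3, -2), [-1, 9), [13, 22), [24, 27).
B, merged: [-10, -6), [-5, -4), [5, 14).
[-3, -2): nothing removed.
[-1, 9) \ B = [-1, 5).
[13, 22) \ B = [14, 22).
[24, 27): nothing removed.

[-3, -2) ∪ [-1, 5) ∪ [14, 22) ∪ [24, 27)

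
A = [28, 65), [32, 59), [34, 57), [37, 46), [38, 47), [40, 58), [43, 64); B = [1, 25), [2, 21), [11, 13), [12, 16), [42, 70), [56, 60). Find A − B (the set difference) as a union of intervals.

[28, 42)

First set merges to [28, 65).
Second set merges to [1, 25), [42, 70).
[28, 65) minus B → [28, 42).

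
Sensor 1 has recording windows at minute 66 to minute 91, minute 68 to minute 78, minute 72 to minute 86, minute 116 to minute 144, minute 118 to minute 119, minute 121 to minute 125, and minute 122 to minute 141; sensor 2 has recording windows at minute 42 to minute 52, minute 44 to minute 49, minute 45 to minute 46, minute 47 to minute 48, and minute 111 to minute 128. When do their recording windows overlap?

minute 116 to minute 128

A, merged: minute 66 to minute 91, minute 116 to minute 144.
B, merged: minute 42 to minute 52, minute 111 to minute 128.
minute 66 to minute 91: no overlap with the second set.
minute 116 to minute 144 meets the second set on minute 116 to minute 128.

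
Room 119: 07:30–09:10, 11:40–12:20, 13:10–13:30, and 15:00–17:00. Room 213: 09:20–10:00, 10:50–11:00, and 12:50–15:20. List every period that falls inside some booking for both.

07:30–09:10 meets no B interval.
11:40–12:20 meets no B interval.
13:10–13:30 ∩ B → 13:10–13:30.
15:00–17:00 ∩ B → 15:00–15:20.

13:10–13:30, 15:00–15:20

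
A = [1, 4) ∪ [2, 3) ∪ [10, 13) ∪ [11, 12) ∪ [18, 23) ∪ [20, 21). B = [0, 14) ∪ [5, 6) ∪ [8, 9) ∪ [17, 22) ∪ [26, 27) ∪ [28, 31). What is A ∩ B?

A, merged: [1, 4), [10, 13), [18, 23).
B, merged: [0, 14), [17, 22), [26, 27), [28, 31).
[1, 4) ∩ B → [1, 4).
[10, 13) ∩ B → [10, 13).
[18, 23) ∩ B → [18, 22).

[1, 4) ∪ [10, 13) ∪ [18, 22)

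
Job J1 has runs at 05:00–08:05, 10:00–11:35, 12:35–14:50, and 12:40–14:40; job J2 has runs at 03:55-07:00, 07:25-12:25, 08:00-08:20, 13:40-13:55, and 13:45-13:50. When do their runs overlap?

05:00-07:00, 07:25-08:05, 10:00-11:35, 13:40-13:55

Merge the first list: 05:00-08:05, 10:00-11:35, 12:35-14:50.
Merge the second list: 03:55-07:00, 07:25-12:25, 13:40-13:55.
05:00-08:05 meets the second set on 05:00-07:00, 07:25-08:05.
10:00-11:35 meets the second set on 10:00-11:35.
12:35-14:50 meets the second set on 13:40-13:55.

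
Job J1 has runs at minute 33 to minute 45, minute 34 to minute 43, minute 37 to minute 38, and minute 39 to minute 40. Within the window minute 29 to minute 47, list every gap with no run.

minute 29 to minute 33, minute 45 to minute 47

The merged coverage is minute 33 to minute 45.
Gaps within minute 29 to minute 47: minute 29 to minute 33, minute 45 to minute 47.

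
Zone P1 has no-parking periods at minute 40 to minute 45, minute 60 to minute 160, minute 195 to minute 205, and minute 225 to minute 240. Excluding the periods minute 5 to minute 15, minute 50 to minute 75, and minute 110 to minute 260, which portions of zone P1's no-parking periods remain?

minute 40 to minute 45: no B overlap → unchanged.
minute 60 to minute 160 minus B → minute 75 to minute 110.
minute 195 to minute 205: fully covered by B → removed.
minute 225 to minute 240: fully covered by B → removed.

minute 40 to minute 45, minute 75 to minute 110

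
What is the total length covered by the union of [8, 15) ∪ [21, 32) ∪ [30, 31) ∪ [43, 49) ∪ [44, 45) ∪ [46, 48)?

24

Merged: [8, 15), [21, 32), [43, 49).
Lengths: 7 + 11 + 6 = 24.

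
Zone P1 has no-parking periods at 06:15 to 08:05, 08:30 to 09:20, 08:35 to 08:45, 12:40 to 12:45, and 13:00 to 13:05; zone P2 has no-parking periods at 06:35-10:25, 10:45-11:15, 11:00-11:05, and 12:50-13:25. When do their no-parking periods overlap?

Merge the first list: 06:15–08:05, 08:30–09:20, 12:40–12:45, 13:00–13:05.
Merge the second list: 06:35–10:25, 10:45–11:15, 12:50–13:25.
06:15–08:05 overlaps B on 06:35–08:05.
08:30–09:20 overlaps B on 08:30–09:20.
12:40–12:45 falls entirely outside B.
13:00–13:05 overlaps B on 13:00–13:05.

06:35–08:05, 08:30–09:20, 13:00–13:05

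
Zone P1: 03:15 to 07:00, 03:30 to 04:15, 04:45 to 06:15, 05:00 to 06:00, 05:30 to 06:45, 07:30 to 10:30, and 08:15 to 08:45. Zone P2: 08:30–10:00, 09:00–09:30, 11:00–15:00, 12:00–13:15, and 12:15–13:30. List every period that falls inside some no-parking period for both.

Merge the first list: 03:15-07:00, 07:30-10:30.
Merge the second list: 08:30-10:00, 11:00-15:00.
03:15-07:00 meets no B interval.
07:30-10:30 ∩ B → 08:30-10:00.

08:30-10:00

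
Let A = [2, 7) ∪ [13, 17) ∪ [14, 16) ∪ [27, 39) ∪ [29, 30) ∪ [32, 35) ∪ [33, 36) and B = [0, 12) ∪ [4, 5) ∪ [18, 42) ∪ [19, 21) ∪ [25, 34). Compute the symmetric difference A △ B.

First set merges to [2, 7), [13, 17), [27, 39).
Second set merges to [0, 12), [18, 42).
A but not B: [13, 17).
B but not A: [0, 2), [7, 12), [18, 27), [39, 42).
Combining gives A △ B.

[0, 2) ∪ [7, 12) ∪ [13, 17) ∪ [18, 27) ∪ [39, 42)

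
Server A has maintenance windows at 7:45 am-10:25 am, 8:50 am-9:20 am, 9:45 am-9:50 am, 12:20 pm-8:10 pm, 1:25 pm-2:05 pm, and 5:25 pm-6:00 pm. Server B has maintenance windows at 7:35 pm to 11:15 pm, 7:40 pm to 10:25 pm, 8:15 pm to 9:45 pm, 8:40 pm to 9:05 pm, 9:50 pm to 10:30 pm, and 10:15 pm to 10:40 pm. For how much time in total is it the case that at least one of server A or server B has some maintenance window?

13 h 35 min

Merge the first list: 7:45 am–10:25 am, 12:20 pm–8:10 pm.
Merge the second list: 7:35 pm–11:15 pm.
A ∪ B = 7:45 am–10:25 am, 12:20 pm–11:15 pm.
Total: 2 h 40 min + 10 h 55 min = 13 h 35 min.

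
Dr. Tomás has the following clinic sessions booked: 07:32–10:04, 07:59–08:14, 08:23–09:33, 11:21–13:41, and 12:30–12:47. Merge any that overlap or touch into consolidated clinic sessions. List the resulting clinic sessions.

07:59–08:14 overlaps/touches 07:32–10:04 → extend to 07:32–10:04.
08:23–09:33 overlaps/touches 07:32–10:04 → extend to 07:32–10:04.
11:21–13:41 is disjoint → start new block.
12:30–12:47 overlaps/touches 11:21–13:41 → extend to 11:21–13:41.

07:32–10:04, 11:21–13:41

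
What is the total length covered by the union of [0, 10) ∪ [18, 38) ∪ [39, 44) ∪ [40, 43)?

Merged: [0, 10), [18, 38), [39, 44).
Lengths: 10 + 20 + 5 = 35.

35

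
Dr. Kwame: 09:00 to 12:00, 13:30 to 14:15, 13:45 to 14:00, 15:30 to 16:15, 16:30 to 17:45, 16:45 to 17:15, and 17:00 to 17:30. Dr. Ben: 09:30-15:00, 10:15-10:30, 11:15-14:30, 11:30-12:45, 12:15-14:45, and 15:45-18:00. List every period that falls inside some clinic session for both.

Merge the first list: 09:00–12:00, 13:30–14:15, 15:30–16:15, 16:30–17:45.
Merge the second list: 09:30–15:00, 15:45–18:00.
09:00–12:00 meets the second set on 09:30–12:00.
13:30–14:15 meets the second set on 13:30–14:15.
15:30–16:15 meets the second set on 15:45–16:15.
16:30–17:45 meets the second set on 16:30–17:45.

09:30–12:00, 13:30–14:15, 15:45–16:15, 16:30–17:45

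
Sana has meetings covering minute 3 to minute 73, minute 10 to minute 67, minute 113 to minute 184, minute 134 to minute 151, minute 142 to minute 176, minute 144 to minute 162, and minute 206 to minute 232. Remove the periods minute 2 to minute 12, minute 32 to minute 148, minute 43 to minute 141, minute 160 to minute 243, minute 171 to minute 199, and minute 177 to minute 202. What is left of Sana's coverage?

minute 12 to minute 32, minute 148 to minute 160

A, merged: minute 3 to minute 73, minute 113 to minute 184, minute 206 to minute 232.
B, merged: minute 2 to minute 12, minute 32 to minute 148, minute 160 to minute 243.
minute 3 to minute 73 with B removed leaves minute 12 to minute 32.
minute 113 to minute 184 with B removed leaves minute 148 to minute 160.
minute 206 to minute 232 lies entirely inside B → drops out.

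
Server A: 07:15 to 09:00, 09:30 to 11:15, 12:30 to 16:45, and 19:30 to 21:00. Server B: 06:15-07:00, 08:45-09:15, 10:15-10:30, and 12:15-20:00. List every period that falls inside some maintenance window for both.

07:15–09:00 ∩ B → 08:45–09:00.
09:30–11:15 ∩ B → 10:15–10:30.
12:30–16:45 ∩ B → 12:30–16:45.
19:30–21:00 ∩ B → 19:30–20:00.

08:45–09:00, 10:15–10:30, 12:30–16:45, 19:30–20:00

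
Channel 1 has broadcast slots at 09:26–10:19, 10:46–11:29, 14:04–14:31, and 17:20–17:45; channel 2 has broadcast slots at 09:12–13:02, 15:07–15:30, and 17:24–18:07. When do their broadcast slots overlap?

09:26–10:19, 10:46–11:29, 17:24–17:45

09:26–10:19 meets the second set on 09:26–10:19.
10:46–11:29 meets the second set on 10:46–11:29.
14:04–14:31: no overlap with the second set.
17:20–17:45 meets the second set on 17:24–17:45.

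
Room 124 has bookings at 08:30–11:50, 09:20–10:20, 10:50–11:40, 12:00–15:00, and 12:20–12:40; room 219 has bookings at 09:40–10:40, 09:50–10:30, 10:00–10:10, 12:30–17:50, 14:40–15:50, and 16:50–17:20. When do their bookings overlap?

09:40–10:40, 12:30–15:00

A, merged: 08:30–11:50, 12:00–15:00.
B, merged: 09:40–10:40, 12:30–17:50.
08:30–11:50 meets the second set on 09:40–10:40.
12:00–15:00 meets the second set on 12:30–15:00.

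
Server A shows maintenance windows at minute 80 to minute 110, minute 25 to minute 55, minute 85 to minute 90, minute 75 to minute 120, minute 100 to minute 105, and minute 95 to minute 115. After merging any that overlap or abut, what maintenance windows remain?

Sort by start: minute 25 to minute 55, minute 75 to minute 120, minute 80 to minute 110, minute 85 to minute 90, minute 95 to minute 115, minute 100 to minute 105.
minute 75 to minute 120 is disjoint → start new block.
minute 80 to minute 110 overlaps/touches minute 75 to minute 120 → extend to minute 75 to minute 120.
minute 85 to minute 90 overlaps/touches minute 75 to minute 120 → extend to minute 75 to minute 120.
minute 95 to minute 115 overlaps/touches minute 75 to minute 120 → extend to minute 75 to minute 120.
minute 100 to minute 105 overlaps/touches minute 75 to minute 120 → extend to minute 75 to minute 120.

minute 25 to minute 55, minute 75 to minute 120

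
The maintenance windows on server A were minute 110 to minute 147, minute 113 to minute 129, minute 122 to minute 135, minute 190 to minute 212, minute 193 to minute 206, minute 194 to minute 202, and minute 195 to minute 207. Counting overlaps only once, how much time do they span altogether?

Merged: minute 110 to minute 147, minute 190 to minute 212.
Lengths: 37 minutes + 22 minutes = 59 minutes.

59 minutes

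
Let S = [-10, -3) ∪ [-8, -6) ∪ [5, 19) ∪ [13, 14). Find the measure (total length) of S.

21

Merged: [-10, -3), [5, 19).
Lengths: 7 + 14 = 21.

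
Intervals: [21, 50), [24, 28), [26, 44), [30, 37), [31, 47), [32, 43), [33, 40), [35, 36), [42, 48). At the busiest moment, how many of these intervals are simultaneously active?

7

At 35, 7 of the intervals are simultaneously active.
No point has more.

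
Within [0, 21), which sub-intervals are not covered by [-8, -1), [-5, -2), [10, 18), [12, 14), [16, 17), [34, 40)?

After merging, the occupied span is [-8, -1), [10, 18), [34, 40).
Complement within [0, 21): [0, 10), [18, 21).

[0, 10) ∪ [18, 21)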